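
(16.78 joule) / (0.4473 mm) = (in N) 3.751e+04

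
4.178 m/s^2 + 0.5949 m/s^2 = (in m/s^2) 4.773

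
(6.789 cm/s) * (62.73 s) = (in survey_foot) 13.97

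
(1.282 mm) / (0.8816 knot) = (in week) 4.674e-09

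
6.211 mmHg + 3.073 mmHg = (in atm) 0.01222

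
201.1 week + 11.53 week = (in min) 2.143e+06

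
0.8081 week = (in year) 0.0155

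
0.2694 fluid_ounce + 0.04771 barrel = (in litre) 7.593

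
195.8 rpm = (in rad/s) 20.5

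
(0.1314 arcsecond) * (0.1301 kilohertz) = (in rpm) 0.0007914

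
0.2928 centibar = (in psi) 0.04247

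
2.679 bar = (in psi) 38.86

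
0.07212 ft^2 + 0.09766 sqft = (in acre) 3.898e-06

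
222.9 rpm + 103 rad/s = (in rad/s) 126.3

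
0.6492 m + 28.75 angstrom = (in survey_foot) 2.13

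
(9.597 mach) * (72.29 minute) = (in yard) 1.55e+07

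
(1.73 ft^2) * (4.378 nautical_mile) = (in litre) 1.303e+06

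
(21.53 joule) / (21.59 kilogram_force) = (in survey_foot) 0.3336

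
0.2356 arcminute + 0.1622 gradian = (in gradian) 0.1666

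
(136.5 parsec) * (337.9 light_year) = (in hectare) 1.346e+33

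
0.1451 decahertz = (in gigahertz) 1.451e-09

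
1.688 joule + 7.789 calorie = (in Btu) 0.03249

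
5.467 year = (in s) 1.724e+08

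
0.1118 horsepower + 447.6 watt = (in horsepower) 0.712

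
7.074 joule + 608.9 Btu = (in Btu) 608.9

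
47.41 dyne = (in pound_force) 0.0001066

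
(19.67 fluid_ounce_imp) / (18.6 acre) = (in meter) 7.425e-09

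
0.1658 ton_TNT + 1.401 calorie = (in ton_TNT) 0.1658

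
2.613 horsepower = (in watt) 1949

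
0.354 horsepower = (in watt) 264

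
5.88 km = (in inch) 2.315e+05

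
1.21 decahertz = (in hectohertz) 0.121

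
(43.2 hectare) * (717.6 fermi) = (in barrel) 1.95e-06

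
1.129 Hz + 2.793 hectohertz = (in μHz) 2.804e+08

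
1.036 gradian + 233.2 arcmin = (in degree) 4.819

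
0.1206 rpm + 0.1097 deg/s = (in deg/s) 0.8333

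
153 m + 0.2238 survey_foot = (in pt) 4.339e+05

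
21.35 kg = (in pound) 47.07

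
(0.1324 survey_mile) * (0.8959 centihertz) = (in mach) 0.005606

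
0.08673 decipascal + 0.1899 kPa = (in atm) 0.001874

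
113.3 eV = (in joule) 1.815e-17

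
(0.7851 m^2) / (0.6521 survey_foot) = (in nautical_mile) 0.002133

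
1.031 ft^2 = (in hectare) 9.578e-06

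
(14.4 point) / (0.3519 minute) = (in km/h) 0.0008662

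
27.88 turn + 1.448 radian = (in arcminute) 6.072e+05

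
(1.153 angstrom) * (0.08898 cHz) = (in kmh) 3.693e-13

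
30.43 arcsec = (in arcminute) 0.5072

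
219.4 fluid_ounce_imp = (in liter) 6.234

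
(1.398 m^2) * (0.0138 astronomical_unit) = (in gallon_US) 7.624e+11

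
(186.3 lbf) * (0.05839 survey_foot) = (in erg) 1.475e+08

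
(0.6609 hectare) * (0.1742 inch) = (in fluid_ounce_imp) 1.029e+06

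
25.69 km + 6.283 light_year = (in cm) 5.944e+18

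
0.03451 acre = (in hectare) 0.01397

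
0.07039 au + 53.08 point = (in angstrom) 1.053e+20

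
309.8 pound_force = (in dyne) 1.378e+08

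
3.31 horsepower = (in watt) 2468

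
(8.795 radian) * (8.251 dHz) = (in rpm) 69.3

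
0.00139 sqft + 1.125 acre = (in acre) 1.125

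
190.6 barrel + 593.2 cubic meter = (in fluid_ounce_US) 2.108e+07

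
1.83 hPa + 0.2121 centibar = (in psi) 0.0573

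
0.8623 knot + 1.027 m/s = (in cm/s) 147.1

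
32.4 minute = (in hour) 0.54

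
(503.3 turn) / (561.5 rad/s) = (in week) 9.312e-06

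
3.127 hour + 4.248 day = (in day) 4.378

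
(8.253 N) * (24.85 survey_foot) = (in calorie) 14.94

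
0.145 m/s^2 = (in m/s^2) 0.145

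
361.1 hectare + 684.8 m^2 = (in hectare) 361.2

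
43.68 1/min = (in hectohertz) 0.00728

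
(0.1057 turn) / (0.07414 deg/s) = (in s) 513.2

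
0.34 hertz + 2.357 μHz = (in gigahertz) 3.4e-10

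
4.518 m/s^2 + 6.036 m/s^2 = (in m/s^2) 10.55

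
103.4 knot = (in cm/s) 5319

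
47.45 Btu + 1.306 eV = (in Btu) 47.45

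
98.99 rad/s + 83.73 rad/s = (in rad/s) 182.7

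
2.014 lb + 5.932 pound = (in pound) 7.946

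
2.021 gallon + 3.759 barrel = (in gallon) 159.9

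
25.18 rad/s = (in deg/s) 1443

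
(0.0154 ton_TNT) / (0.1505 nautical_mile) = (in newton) 2.312e+05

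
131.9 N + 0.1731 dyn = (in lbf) 29.65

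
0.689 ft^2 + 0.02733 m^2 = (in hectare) 9.134e-06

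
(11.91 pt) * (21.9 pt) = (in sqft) 0.0003494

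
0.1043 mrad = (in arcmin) 0.3586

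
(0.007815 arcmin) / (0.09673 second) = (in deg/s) 0.001347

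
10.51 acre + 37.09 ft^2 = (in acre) 10.51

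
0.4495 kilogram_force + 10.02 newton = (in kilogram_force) 1.471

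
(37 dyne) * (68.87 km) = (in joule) 25.48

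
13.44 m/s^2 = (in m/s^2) 13.44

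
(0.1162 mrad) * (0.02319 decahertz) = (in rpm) 0.0002573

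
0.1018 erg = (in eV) 6.354e+10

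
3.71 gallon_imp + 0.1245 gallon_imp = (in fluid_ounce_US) 589.4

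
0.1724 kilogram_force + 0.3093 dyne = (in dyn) 1.691e+05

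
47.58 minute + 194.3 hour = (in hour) 195.1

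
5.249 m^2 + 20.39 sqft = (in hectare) 0.0007143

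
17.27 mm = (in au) 1.154e-13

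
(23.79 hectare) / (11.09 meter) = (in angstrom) 2.145e+14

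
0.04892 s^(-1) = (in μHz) 4.892e+04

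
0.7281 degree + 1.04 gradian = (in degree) 1.664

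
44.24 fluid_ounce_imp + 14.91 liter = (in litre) 16.17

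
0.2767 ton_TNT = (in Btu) 1.097e+06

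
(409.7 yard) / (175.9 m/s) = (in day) 2.465e-05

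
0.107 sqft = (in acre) 2.456e-06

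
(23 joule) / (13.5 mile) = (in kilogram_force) 0.000108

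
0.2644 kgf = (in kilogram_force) 0.2644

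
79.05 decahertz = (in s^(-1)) 790.5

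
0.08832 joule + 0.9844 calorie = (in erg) 4.207e+07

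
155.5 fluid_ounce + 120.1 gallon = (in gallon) 121.3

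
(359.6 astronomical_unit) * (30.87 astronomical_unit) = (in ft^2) 2.674e+27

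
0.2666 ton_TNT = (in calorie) 2.666e+08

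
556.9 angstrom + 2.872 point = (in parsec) 3.284e-20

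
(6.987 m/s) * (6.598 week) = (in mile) 1.732e+04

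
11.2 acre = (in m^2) 4.532e+04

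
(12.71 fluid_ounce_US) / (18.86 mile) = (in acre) 3.06e-12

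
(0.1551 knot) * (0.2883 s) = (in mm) 23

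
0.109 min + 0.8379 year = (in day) 305.8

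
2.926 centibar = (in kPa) 2.926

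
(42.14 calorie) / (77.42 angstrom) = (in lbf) 5.12e+09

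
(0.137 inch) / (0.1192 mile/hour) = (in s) 0.0653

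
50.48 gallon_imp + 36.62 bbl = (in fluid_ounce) 2.046e+05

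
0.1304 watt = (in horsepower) 0.0001749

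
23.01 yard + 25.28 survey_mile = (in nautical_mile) 21.98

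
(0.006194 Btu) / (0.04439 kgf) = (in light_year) 1.587e-15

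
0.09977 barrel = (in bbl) 0.09977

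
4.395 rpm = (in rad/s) 0.4602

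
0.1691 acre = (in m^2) 684.3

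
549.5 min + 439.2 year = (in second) 1.385e+10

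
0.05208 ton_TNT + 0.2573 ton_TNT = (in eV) 8.079e+27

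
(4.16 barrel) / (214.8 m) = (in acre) 7.609e-07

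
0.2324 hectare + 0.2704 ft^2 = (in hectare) 0.2324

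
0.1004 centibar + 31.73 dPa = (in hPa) 1.036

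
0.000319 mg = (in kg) 3.19e-10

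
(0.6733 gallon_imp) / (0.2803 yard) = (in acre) 2.951e-06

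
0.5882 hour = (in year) 6.715e-05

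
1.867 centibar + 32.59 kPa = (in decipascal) 3.446e+05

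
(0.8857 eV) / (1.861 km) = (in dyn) 7.625e-18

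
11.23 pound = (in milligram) 5.094e+06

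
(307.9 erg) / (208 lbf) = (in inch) 1.31e-06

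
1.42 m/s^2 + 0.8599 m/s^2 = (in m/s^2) 2.28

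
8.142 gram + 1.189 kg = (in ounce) 42.23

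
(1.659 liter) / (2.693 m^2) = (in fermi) 6.16e+11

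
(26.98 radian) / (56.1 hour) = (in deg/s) 0.007654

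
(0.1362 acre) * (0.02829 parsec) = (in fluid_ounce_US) 1.627e+22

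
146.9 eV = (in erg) 2.354e-10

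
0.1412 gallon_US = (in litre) 0.5345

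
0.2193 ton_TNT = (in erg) 9.176e+15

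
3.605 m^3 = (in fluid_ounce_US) 1.219e+05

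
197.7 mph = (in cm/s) 8838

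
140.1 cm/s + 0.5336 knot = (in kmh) 6.032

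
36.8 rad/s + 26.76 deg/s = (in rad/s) 37.27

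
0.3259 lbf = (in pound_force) 0.3259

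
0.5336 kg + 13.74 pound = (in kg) 6.766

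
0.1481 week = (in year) 0.00284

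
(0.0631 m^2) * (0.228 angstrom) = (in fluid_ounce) 4.865e-08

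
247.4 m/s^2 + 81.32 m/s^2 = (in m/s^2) 328.7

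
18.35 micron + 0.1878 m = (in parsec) 6.087e-18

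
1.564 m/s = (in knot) 3.04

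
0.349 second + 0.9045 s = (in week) 2.073e-06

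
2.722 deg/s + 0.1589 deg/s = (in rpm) 0.4802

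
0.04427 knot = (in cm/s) 2.277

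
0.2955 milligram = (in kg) 2.955e-07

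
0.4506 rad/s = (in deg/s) 25.82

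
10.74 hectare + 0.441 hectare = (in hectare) 11.18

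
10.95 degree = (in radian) 0.1911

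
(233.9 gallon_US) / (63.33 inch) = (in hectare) 5.504e-05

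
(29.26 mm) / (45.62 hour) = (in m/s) 1.782e-07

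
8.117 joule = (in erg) 8.117e+07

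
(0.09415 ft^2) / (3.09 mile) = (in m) 1.759e-06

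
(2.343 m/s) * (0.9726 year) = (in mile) 4.465e+04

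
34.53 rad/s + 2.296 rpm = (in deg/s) 1992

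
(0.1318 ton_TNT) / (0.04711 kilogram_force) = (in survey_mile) 7.417e+05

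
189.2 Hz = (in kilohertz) 0.1892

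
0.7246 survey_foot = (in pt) 626.1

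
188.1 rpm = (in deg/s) 1129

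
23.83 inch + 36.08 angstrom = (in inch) 23.83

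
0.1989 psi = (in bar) 0.01371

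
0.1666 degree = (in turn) 0.0004628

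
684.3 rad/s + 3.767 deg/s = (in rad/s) 684.4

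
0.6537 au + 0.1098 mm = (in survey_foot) 3.208e+11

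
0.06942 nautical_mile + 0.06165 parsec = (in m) 1.902e+15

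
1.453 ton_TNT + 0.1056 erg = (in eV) 3.794e+28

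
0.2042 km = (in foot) 669.9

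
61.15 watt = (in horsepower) 0.082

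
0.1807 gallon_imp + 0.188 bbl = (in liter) 30.71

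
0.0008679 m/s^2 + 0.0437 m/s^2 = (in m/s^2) 0.04457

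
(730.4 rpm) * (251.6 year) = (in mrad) 6.069e+14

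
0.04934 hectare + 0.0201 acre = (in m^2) 574.7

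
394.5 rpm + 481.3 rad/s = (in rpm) 4991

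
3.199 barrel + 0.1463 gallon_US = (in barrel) 3.202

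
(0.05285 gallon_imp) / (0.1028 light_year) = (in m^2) 2.47e-19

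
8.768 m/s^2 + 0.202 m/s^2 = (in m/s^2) 8.97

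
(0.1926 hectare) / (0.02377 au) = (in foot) 1.777e-06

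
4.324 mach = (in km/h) 5300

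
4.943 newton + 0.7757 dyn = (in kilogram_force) 0.504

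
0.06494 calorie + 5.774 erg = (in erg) 2.717e+06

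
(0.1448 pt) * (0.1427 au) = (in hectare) 109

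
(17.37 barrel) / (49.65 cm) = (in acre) 0.001374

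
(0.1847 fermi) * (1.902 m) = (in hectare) 3.513e-20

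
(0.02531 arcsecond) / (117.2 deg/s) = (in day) 6.943e-13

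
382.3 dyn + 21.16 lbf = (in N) 94.13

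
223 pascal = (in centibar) 0.223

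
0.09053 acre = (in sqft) 3943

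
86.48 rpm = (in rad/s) 9.056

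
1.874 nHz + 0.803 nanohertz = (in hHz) 2.677e-11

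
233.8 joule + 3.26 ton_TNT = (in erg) 1.364e+17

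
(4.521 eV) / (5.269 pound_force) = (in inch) 1.217e-18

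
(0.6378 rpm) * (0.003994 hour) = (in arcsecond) 1.981e+05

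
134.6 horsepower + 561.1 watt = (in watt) 1.009e+05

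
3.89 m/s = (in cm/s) 389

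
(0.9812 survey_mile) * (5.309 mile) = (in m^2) 1.349e+07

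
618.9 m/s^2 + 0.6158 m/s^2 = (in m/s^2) 619.5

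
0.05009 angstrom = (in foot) 1.643e-11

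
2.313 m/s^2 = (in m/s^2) 2.313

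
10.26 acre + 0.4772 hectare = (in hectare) 4.629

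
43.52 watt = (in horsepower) 0.05836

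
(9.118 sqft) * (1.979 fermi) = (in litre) 1.676e-12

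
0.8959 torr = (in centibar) 0.1194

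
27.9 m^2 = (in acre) 0.006894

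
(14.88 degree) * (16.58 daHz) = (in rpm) 411.2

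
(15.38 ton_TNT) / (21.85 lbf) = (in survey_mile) 4.114e+05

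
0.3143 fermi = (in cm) 3.143e-14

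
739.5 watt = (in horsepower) 0.9917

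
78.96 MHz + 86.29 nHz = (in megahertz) 78.96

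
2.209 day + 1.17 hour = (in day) 2.258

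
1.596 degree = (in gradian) 1.773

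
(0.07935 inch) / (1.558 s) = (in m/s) 0.001294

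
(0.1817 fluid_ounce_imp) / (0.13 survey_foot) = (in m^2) 0.0001303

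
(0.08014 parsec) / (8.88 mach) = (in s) 8.178e+11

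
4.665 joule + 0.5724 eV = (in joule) 4.665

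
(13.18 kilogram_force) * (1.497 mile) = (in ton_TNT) 7.442e-05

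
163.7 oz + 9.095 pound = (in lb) 19.33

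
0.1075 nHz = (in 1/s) 1.075e-10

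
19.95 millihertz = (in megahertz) 1.995e-08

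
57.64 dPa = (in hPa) 0.05764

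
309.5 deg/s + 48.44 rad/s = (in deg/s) 3085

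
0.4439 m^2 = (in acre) 0.0001097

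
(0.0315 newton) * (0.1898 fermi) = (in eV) 37.32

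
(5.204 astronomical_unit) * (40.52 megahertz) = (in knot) 6.132e+19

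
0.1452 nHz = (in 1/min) 8.712e-09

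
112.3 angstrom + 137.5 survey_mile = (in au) 1.479e-06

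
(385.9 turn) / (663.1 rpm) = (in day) 0.0004041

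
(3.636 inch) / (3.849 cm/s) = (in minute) 0.03999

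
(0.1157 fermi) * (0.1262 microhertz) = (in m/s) 1.46e-23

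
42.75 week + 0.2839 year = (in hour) 9669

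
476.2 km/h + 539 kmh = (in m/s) 282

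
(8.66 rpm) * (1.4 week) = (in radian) 7.679e+05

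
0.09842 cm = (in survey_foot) 0.003229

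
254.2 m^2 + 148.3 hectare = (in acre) 366.5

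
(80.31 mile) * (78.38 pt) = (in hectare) 0.3574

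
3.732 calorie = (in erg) 1.561e+08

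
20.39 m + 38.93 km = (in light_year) 4.117e-12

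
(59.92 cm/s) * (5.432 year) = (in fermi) 1.026e+23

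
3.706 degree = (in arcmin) 222.4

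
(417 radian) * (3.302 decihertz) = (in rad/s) 137.7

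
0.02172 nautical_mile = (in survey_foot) 132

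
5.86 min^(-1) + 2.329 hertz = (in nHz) 2.427e+09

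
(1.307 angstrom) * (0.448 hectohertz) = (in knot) 1.138e-08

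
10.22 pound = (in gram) 4636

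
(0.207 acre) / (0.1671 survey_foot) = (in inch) 6.475e+05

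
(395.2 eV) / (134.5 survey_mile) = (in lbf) 6.576e-23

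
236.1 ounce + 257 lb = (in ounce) 4348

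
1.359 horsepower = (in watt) 1013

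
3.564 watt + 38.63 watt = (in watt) 42.19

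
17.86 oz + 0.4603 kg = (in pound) 2.131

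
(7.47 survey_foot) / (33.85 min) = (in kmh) 0.004036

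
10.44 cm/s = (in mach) 0.0003066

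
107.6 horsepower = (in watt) 8.024e+04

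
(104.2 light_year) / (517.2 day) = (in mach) 6.479e+07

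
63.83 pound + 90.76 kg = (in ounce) 4223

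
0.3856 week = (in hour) 64.78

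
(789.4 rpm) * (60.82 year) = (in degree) 9.085e+12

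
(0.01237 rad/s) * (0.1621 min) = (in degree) 6.893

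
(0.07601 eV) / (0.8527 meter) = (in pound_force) 3.211e-21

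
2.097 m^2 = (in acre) 0.0005182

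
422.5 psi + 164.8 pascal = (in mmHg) 2.185e+04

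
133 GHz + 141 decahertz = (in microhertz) 1.33e+17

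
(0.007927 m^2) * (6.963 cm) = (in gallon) 0.1458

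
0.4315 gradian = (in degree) 0.3884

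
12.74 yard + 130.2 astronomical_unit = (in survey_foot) 6.39e+13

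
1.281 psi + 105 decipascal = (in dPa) 8.843e+04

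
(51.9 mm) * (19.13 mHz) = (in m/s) 0.0009928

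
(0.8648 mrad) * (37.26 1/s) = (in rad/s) 0.03222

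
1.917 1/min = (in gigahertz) 3.195e-11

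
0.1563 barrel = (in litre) 24.85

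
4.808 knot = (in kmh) 8.904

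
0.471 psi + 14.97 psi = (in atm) 1.051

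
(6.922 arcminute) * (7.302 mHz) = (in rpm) 0.0001404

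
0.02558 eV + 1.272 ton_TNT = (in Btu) 5.044e+06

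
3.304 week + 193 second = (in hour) 555.1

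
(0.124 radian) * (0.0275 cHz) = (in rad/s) 3.41e-05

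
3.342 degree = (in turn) 0.009283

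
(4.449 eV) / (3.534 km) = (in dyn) 2.017e-17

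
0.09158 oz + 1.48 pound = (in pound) 1.486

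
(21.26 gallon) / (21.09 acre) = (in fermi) 9.429e+08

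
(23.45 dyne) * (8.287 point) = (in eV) 4.279e+12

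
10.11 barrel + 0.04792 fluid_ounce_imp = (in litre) 1607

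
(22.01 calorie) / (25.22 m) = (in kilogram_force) 0.3723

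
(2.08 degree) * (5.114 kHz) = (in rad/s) 185.7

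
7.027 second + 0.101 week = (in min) 1018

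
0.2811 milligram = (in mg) 0.2811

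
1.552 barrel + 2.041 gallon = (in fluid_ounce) 8605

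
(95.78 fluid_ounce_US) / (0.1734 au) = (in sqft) 1.175e-12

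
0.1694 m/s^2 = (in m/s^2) 0.1694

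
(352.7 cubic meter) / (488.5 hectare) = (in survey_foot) 0.0002369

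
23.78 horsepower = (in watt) 1.773e+04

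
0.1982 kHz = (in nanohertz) 1.982e+11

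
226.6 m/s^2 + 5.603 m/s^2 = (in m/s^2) 232.2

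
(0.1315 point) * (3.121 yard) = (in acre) 3.271e-08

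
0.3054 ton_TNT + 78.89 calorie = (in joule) 1.278e+09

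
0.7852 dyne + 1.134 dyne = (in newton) 1.919e-05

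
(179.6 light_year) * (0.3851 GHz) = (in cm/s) 6.543e+28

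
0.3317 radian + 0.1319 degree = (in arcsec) 6.889e+04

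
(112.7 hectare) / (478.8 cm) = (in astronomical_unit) 1.573e-06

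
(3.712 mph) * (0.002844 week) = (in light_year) 3.017e-13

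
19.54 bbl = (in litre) 3107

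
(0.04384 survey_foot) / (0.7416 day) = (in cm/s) 2.085e-05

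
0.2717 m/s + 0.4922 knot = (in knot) 1.02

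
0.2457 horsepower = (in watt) 183.2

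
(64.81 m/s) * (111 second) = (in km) 7.194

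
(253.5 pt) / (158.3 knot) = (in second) 0.001098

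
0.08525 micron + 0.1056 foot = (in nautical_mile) 1.738e-05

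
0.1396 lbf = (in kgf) 0.06332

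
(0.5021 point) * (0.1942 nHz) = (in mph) 7.695e-14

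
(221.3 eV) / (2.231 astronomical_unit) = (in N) 1.062e-28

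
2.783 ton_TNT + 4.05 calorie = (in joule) 1.164e+10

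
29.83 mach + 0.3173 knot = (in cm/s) 1.016e+06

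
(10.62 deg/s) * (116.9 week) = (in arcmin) 4.505e+10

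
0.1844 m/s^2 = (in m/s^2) 0.1844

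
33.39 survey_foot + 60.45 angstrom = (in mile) 0.006324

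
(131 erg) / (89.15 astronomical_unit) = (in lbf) 2.208e-19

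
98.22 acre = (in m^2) 3.975e+05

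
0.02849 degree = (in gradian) 0.03166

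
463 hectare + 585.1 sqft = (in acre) 1144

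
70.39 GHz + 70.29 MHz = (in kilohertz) 7.046e+07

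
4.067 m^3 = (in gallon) 1074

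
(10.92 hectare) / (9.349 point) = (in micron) 3.311e+13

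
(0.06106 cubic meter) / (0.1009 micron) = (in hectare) 60.52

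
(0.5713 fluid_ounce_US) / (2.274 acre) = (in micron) 0.001836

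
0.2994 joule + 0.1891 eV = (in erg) 2.994e+06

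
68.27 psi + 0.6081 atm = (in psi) 77.21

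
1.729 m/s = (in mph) 3.868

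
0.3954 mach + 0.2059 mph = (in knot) 261.9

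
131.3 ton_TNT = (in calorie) 1.313e+11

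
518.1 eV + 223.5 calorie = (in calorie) 223.5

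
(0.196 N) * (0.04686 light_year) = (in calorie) 2.077e+13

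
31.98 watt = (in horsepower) 0.04289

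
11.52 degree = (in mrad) 201.1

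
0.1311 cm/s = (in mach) 3.85e-06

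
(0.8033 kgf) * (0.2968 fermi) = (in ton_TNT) 5.588e-25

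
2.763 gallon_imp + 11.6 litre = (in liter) 24.16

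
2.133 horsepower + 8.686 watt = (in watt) 1599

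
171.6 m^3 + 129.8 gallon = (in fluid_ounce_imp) 6.057e+06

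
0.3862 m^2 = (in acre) 9.543e-05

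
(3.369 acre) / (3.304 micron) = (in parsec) 1.337e-07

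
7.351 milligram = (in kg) 7.351e-06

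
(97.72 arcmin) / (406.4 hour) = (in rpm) 1.855e-07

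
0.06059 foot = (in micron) 1.847e+04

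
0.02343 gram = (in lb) 5.165e-05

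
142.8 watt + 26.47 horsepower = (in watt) 1.988e+04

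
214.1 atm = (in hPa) 2.169e+05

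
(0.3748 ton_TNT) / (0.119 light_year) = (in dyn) 0.1393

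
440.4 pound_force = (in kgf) 199.8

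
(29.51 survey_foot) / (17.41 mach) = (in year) 4.811e-11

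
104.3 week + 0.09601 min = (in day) 730.1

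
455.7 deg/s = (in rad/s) 7.953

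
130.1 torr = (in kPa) 17.35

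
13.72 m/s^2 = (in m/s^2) 13.72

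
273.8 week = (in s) 1.656e+08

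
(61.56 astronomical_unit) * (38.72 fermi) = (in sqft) 3.838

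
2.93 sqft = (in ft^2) 2.93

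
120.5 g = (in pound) 0.2657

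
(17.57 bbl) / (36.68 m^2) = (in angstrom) 7.616e+08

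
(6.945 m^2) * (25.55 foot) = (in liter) 5.409e+04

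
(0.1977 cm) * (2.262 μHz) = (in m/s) 4.472e-09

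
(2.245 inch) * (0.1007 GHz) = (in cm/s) 5.742e+08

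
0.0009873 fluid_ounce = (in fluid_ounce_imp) 0.001028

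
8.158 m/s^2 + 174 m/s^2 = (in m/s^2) 182.2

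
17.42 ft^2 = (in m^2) 1.618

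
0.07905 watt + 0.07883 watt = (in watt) 0.1579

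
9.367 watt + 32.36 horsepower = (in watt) 2.414e+04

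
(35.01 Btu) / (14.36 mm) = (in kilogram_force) 2.623e+05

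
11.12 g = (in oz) 0.3922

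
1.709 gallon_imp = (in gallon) 2.052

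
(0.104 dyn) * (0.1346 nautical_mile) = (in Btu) 2.457e-07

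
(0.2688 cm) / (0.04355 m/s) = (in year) 1.957e-09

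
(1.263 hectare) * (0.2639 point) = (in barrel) 7.396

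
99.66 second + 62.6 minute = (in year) 0.0001223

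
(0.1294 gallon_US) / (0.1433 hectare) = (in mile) 2.124e-10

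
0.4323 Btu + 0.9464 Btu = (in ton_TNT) 3.477e-07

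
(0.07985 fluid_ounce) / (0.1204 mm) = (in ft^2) 0.2111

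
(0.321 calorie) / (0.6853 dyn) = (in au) 1.31e-06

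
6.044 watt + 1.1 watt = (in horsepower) 0.00958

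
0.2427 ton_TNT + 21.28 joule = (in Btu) 9.625e+05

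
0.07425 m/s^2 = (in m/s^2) 0.07425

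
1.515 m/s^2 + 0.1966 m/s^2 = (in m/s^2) 1.712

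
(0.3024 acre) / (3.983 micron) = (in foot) 1.008e+09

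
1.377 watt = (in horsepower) 0.001847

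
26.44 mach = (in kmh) 3.241e+04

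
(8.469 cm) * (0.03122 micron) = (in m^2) 2.644e-09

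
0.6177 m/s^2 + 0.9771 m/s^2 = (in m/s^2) 1.595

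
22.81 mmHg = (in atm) 0.03001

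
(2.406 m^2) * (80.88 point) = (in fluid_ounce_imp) 2416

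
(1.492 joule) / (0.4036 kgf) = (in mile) 0.0002342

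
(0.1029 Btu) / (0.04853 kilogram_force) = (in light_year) 2.411e-14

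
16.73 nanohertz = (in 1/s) 1.673e-08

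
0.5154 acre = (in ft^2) 2.245e+04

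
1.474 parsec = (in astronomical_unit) 3.04e+05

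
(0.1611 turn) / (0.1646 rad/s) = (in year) 1.95e-07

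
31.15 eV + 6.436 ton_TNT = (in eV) 1.681e+29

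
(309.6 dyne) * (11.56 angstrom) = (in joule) 3.579e-12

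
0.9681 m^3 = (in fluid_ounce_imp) 3.407e+04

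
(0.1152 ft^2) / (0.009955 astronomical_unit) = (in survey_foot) 2.358e-11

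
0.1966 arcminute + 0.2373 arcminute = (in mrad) 0.1262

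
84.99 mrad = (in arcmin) 292.2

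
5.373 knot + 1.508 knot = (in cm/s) 354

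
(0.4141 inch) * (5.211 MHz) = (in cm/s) 5.481e+06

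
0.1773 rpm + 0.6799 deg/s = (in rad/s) 0.03043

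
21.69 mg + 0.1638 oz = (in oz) 0.1646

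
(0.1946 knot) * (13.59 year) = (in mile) 2.666e+04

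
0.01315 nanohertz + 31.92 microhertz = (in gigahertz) 3.192e-14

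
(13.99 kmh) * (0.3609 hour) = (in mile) 3.137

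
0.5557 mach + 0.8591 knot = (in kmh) 682.8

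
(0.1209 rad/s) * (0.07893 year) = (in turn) 4.79e+04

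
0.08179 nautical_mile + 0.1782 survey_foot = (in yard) 165.7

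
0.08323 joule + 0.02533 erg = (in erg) 8.323e+05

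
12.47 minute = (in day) 0.00866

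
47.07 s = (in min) 0.7845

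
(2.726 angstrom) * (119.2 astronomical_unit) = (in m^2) 4861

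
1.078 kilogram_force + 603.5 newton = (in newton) 614.1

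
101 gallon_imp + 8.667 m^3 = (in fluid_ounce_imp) 3.212e+05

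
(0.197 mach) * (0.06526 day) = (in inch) 1.489e+07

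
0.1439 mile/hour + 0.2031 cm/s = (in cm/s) 6.636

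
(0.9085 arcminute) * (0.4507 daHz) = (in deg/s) 0.06824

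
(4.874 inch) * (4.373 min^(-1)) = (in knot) 0.01754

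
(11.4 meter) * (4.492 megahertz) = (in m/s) 5.121e+07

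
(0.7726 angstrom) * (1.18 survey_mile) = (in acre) 3.626e-11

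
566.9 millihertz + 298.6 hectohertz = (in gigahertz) 2.986e-05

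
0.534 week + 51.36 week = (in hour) 8718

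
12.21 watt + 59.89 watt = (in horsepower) 0.09669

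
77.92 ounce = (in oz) 77.92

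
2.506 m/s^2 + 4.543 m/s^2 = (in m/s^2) 7.049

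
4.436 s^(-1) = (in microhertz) 4.436e+06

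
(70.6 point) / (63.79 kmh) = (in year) 4.457e-11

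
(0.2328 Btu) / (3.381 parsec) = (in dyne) 2.354e-10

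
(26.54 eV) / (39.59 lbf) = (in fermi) 2.415e-05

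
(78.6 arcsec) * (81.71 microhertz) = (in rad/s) 3.114e-08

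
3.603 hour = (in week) 0.02145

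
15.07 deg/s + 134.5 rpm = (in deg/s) 822.1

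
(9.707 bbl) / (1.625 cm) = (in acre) 0.02347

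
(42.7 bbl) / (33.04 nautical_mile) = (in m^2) 0.0001109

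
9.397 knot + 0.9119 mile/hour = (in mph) 11.73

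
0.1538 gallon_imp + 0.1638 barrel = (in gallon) 7.064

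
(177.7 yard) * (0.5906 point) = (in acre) 8.366e-06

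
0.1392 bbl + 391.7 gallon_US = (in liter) 1505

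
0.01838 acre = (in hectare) 0.007438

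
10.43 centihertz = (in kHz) 0.0001043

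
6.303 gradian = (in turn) 0.01576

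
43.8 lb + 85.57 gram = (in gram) 1.995e+04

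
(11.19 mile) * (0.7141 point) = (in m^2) 4.537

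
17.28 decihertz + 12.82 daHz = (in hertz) 129.9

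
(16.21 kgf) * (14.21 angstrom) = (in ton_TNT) 5.399e-17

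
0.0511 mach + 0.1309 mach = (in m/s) 61.97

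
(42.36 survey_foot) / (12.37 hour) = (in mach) 8.515e-07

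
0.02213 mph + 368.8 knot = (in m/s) 189.7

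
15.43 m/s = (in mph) 34.52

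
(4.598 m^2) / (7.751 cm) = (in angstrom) 5.932e+11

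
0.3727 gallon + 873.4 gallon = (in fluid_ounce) 1.118e+05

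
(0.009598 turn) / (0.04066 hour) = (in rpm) 0.003934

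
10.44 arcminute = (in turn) 0.0004833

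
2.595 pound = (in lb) 2.595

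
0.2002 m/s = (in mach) 0.000588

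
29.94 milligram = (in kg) 2.994e-05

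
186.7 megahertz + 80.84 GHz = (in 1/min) 4.862e+12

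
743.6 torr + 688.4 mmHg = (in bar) 1.909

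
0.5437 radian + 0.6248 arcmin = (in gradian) 34.62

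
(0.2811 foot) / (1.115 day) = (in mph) 1.989e-06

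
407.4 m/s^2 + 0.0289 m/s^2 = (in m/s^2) 407.4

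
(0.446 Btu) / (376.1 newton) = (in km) 0.001251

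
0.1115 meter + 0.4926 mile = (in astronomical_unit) 5.3e-09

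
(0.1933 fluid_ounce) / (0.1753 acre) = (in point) 2.284e-05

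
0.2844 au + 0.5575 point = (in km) 4.255e+07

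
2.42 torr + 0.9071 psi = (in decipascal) 6.577e+04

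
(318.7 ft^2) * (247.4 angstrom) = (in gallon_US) 0.0001935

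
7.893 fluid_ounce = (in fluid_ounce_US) 7.893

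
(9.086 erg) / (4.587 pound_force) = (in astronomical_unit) 2.977e-19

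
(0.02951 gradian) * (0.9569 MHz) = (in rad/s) 443.6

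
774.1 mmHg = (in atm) 1.019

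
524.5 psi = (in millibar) 3.616e+04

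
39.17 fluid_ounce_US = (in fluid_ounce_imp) 40.77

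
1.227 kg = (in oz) 43.28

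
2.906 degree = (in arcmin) 174.4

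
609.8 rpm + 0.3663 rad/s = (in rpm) 613.3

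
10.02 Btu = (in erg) 1.057e+11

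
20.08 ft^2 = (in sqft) 20.08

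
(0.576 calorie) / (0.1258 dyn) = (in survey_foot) 6.285e+06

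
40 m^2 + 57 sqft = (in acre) 0.01119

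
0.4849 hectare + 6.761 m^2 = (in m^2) 4856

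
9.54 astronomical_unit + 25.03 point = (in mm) 1.427e+15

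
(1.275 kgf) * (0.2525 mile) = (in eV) 3.171e+22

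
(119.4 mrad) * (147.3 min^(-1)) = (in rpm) 2.799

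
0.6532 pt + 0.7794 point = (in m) 0.0005054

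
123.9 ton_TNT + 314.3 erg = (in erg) 5.184e+18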